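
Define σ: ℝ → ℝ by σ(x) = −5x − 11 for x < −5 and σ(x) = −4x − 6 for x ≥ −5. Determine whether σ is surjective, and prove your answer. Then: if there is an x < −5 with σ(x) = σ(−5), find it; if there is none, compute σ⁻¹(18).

Both pieces are strictly decreasing (slopes −5 and −4), so each is injective on its own interval.
The left piece maps (−∞, −5) onto (14, ∞); the right piece maps [−5, ∞) onto (−∞, 14].
These images together cover ℝ, so σ is surjective.
Because the two images are disjoint, no x < −5 has σ(x) = σ(−5), so we compute σ⁻¹(18): 18 lies in (14, ∞), so solve −5x − 11 = 18: x = (18 + 11)/(−5) = −29/5.

-29/5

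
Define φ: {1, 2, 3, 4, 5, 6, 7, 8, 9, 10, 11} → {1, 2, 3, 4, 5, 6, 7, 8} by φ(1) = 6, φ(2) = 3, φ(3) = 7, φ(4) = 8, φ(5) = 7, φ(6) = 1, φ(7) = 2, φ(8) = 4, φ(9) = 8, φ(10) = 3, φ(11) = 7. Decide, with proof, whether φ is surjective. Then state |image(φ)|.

No element maps to 5, so φ is not surjective.
The image of φ is {1, 2, 3, 4, 6, 7, 8}, which has 7 elements.

7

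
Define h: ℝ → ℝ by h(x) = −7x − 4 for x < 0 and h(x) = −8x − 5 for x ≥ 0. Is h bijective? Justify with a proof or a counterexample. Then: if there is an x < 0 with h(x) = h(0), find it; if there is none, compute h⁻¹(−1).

-3/7

Both pieces are strictly decreasing (slopes −7 and −8), so each is injective on its own interval.
The left piece maps (−∞, 0) onto (−4, ∞); the right piece maps [0, ∞) onto (−∞, −5].
The images leave a gap (−4 has no preimage), so h is not surjective, hence not bijective.
Because the two images are disjoint, no x < 0 has h(x) = h(0), so we compute h⁻¹(−1): −1 lies in (−4, ∞), so solve −7x − 4 = −1: x = (−1 + 4)/(−7) = −3/7.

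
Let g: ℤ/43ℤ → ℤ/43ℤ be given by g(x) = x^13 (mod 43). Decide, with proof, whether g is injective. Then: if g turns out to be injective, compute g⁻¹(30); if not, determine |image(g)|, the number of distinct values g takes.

Since 43 is prime, the nonzero elements of ℤ/43ℤ form a cyclic group of order 42.
As gcd(13, 42) = 1, raising to the 13th power is a bijection on this group: if x_1^13 ≡ x_2^13 then (x_1x_2^{−1})^13 = 1, and the only element of order dividing gcd(13, 42) = 1 is 1, so x_1 = x_2.
With g(0) = 0 this makes g injective on all of ℤ/43ℤ, hence bijective (finite equal-size domain and codomain). In particular g is injective.
Since g is injective, we find the preimage of 30. The inverse of x ↦ x^13 on (ℤ/43ℤ)^× is x ↦ x^13, because 13·13 = 169 = 4·42 + 1 ≡ 1 (mod 42) and x^{42} = 1 for x ≠ 0 (Fermat). So g⁻¹(30) = 30^13 mod 43.
Repeated squaring mod 43: 30^1 ≡ 30, 30^2 ≡ 30² = 900 ≡ 40, 30^4 ≡ 40² = 1600 ≡ 9, 30^8 ≡ 9² = 81 ≡ 38. Since 13 = 8 + 4 + 1, 30^13 ≡ 38·9·30: 38·9 = 342 ≡ 41, then 41·30 = 1230 ≡ 26. So 30^13 ≡ 26 (mod 43).
Hence g⁻¹(30) = 26.

26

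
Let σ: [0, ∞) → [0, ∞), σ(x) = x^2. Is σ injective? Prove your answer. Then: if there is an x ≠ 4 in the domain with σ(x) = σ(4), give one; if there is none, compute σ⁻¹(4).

2

On [0, ∞), x ↦ x^2 is strictly increasing, so σ(u) = σ(v) forces u = v. Therefore σ is injective.
Since x ↦ x^2 is strictly increasing on [0, ∞), it is injective there, so no x ≠ 4 in the domain has σ(x) = σ(4). We therefore compute σ⁻¹(4) = 4^{1/2} = 2 (indeed 2^2 = 4).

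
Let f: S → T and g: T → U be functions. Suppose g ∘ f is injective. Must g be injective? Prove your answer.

not injective

No. Take S = {1}, T = {1, 2, 3, 4}, U = {1, 2, 3, 4}, f(a) = a for each a ∈ S, and g(b) = 3 if b ∈ {3, 4} else g(b) = b.
Then g ∘ f = f is injective (S ⊂ T and f is the inclusion), but g(3) = g(4) = 3 with 3 ≠ 4, so g is not injective.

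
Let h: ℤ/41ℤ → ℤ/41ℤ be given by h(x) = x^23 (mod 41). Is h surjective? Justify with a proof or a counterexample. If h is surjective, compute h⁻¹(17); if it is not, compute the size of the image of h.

Since 41 is prime, the nonzero elements of ℤ/41ℤ form a cyclic group of order 40.
As gcd(23, 40) = 1, raising to the 23rd power is a bijection on this group: if u^23 ≡ v^23 then (uv^{−1})^23 = 1, and the only element of order dividing gcd(23, 40) = 1 is 1, so u = v.
With h(0) = 0 this makes h injective on all of ℤ/41ℤ, hence bijective (finite equal-size domain and codomain). In particular h is surjective.
Since h is surjective, we find the preimage of 17. The inverse of x ↦ x^23 on (ℤ/41ℤ)^× is x ↦ x^7, because 23·7 = 161 = 4·40 + 1 ≡ 1 (mod 40) and x^{40} = 1 for x ≠ 0 (Fermat). So h⁻¹(17) = 17^7 mod 41.
Repeated squaring mod 41: 17^1 ≡ 17, 17^2 ≡ 17² = 289 ≡ 2, 17^4 ≡ 2² = 4. Since 7 = 4 + 2 + 1, 17^7 ≡ 4·2·17: 4·2 = 8, then 8·17 = 136 ≡ 13. So 17^7 ≡ 13 (mod 41).
Hence h⁻¹(17) = 13.

13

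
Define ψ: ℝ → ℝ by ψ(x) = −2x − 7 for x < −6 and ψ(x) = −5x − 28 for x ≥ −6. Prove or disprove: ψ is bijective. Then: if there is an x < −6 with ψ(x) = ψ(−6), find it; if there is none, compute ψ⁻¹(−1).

-27/5

Both pieces are strictly decreasing (slopes −2 and −5), so each is injective on its own interval.
The left piece maps (−∞, −6) onto (5, ∞); the right piece maps [−6, ∞) onto (−∞, 2].
The images leave a gap (5 has no preimage), so ψ is not surjective, hence not bijective.
Because the two images are disjoint, no x < −6 has ψ(x) = ψ(−6), so we compute ψ⁻¹(−1): −1 lies in (−∞, 2], so solve −5x − 28 = −1: x = (−1 + 28)/(−5) = −27/5.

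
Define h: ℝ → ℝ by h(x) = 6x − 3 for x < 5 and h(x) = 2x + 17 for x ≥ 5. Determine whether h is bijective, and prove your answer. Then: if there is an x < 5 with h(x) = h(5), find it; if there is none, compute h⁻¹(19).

Both pieces are strictly increasing (slopes 6 and 2), so each is injective on its own interval.
The left piece maps (−∞, 5) onto (−∞, 27); the right piece maps [5, ∞) onto [27, ∞).
Since 27 = 27, the images partition ℝ: h is injective and surjective, hence bijective.
Because the two images are disjoint, no x < 5 has h(x) = h(5), so we compute h⁻¹(19): 19 lies in (−∞, 27), so solve 6x − 3 = 19: x = (19 + 3)/6 = 11/3.

11/3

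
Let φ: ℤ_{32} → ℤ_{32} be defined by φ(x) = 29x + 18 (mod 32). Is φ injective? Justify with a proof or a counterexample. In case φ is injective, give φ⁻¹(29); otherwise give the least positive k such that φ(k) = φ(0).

Recall that injectivity means: for all a, b in the domain, φ(a) = φ(b) implies a = b.
Suppose φ(a) = φ(b) in ℤ_{32}. Then 29a + 18 ≡ 29b + 18 (mod 32), hence 29(a − b) ≡ 0 (mod 32).
Since gcd(29, 32) = 1, 29 is invertible modulo 32, hence a − b ≡ 0 (mod 32), i.e. a = b.
Therefore φ is injective.
We now compute 29⁻¹ mod 32 explicitly. Euclid's algorithm: 32 = 1·29 + 3, 29 = 9·3 + 2, 3 = 1·2 + 1; back-substituting gives 1 = 21·29 − 19·32, so 29⁻¹ ≡ 21 (mod 32).
Since φ is injective, we find φ⁻¹(29): we need 29x ≡ 29 − 18 ≡ 11 (mod 32). Using 29⁻¹ = 21: x ≡ 21·11 = 231 = 7·32 + 7, so x = 7.
Check: φ(7) = 29·7 + 18 = 221 = 6·32 + 29 ≡ 29 (mod 32).

7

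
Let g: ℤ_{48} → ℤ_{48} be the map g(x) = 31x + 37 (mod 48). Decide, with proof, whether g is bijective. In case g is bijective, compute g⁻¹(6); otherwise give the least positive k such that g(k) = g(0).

47

If g(a) = g(b), then 31a ≡ 31b (mod 48). Because gcd(31, 48) = 1, we may cancel 31 to get a ≡ b (mod 48).
We now compute 31⁻¹ mod 48 explicitly. Euclid's algorithm: 48 = 1·31 + 17, 31 = 1·17 + 14, 17 = 1·14 + 3, 14 = 4·3 + 2, 3 = 1·2 + 1; back-substituting gives 1 = 31·31 − 20·48, so 31⁻¹ ≡ 31 (mod 48).
Then y ↦ 31(y − 37) is a two-sided inverse to g, so every y ∈ ℤ_{48} has a preimage.
Therefore g is bijective.
Since g is bijective, we compute g⁻¹(6): solve 31x + 37 ≡ 6 (mod 48), i.e. 31x ≡ 17 (mod 48).
Multiplying by 31⁻¹ = 31 gives x ≡ 31·17 = 527 = 10·48 + 47 ≡ 47 (mod 48).
Check: g(47) = 31·47 + 37 = 1494 = 31·48 + 6 ≡ 6 (mod 48).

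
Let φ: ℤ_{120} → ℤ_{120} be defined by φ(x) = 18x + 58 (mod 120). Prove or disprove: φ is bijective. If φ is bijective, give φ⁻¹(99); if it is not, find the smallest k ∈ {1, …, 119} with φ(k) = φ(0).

20

We have gcd(18, 120) = 6 > 1. Taking u = 0 and v = 20: φ(0) = 58 and φ(20) = 18·20 + 58 = 418 ≡ 58 (mod 120).
So φ(0) = φ(20) while 0 ≠ 20, hence φ is not injective, hence not bijective.
Since φ is not bijective, we find the least positive k with φ(k) = φ(0): this means 18k ≡ 0 (mod 120), i.e. 120 ∣ 18k. Since gcd(18, 120) = 6, dividing through by 6 this holds exactly when 20 ∣ 3k, and as gcd(3, 20) = 1, exactly when 20 ∣ k.
The smallest positive such k is 20.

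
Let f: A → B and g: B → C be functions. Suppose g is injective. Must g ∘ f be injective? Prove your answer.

not injective

No. Take A = {0, 1}, B = C = {0, 1, 2, 3}, f(0) = f(1) = 0, and g = identity (injective).
Then (g ∘ f)(0) = (g ∘ f)(1) = 0 with 0 ≠ 1, so g ∘ f is not injective.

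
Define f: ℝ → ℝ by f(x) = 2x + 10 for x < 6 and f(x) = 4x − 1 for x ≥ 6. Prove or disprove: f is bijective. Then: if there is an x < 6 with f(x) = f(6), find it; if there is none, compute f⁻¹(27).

7

Both pieces are strictly increasing (slopes 2 and 4), so each is injective on its own interval.
The left piece maps (−∞, 6) onto (−∞, 22); the right piece maps [6, ∞) onto [23, ∞).
The images leave a gap (22 has no preimage), so f is not surjective, hence not bijective.
Because the two images are disjoint, no x < 6 has f(x) = f(6), so we compute f⁻¹(27): 27 lies in [23, ∞), so solve 4x − 1 = 27: x = (27 + 1)/4 = 7.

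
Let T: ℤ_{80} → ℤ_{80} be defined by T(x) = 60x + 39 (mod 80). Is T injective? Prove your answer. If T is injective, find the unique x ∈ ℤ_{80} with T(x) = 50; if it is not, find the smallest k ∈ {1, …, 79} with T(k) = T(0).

We have gcd(60, 80) = 20 > 1. Taking u = 0 and v = 4: T(0) = 39 and T(4) = 60·4 + 39 = 279 ≡ 39 (mod 80).
So T(0) = T(4) while 0 ≠ 4, so T is not injective.
Since T is not injective, we find the least positive k with T(k) = T(0): this means 60k ≡ 0 (mod 80), i.e. 80 ∣ 60k. Since gcd(60, 80) = 20, dividing through by 20 this holds exactly when 4 ∣ 3k, and as gcd(3, 4) = 1, exactly when 4 ∣ k.
The smallest positive such k is 4.

4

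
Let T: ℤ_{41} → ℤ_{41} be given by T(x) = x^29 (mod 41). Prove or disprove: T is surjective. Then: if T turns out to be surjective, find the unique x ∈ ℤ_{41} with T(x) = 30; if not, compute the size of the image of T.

12

Since 41 is prime, the nonzero elements of ℤ_{41} form a cyclic group of order 40.
As gcd(29, 40) = 1, raising to the 29th power is a bijection on this group: if u^29 ≡ v^29 then (uv^{−1})^29 = 1, and the only element of order dividing gcd(29, 40) = 1 is 1, so u = v.
With T(0) = 0 this makes T injective on all of ℤ_{41}, hence bijective (finite equal-size domain and codomain). In particular T is surjective.
Since T is surjective, we find the preimage of 30. The inverse of x ↦ x^29 on (ℤ_{41})^× is x ↦ x^29, because 29·29 = 841 = 21·40 + 1 ≡ 1 (mod 40) and x^{40} = 1 for x ≠ 0 (Fermat). So T⁻¹(30) = 30^29 mod 41.
Repeated squaring mod 41: 30^1 ≡ 30, 30^2 ≡ 30² = 900 ≡ 39, 30^4 ≡ 39² = 1521 ≡ 4, 30^8 ≡ 4² = 16, 30^16 ≡ 16² = 256 ≡ 10. Since 29 = 16 + 8 + 4 + 1, 30^29 ≡ 10·16·4·30: 10·16 = 160 ≡ 37, then 37·4 = 148 ≡ 25, then 25·30 = 750 ≡ 12. So 30^29 ≡ 12 (mod 41).
Hence T⁻¹(30) = 12.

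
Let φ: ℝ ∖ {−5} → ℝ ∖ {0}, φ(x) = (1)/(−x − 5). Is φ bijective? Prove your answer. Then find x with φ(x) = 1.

Suppose φ(s) = φ(t). Cross-multiplying: (1)(−t − 5) = (1)(−s − 5).
Expanding both sides and cancelling the symmetric terms leaves 1·(s − t) = 0. Since 1 ≠ 0, s = t. So φ is injective.
For any y ≠ 0, solving y(−x − 5) = 1 for x gives a well-defined x ≠ −5. So φ is surjective.
Therefore φ is bijective.
Solving φ(x) = 1: cross-multiplying gives 1 = 1(−x − 5), which rearranges to 1x = −6, so x = −6.

-6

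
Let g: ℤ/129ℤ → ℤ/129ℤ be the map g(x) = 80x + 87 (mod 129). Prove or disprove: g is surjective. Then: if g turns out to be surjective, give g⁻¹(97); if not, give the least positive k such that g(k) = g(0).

By definition, surjectivity means every element of the codomain has a preimage under g.
Since gcd(80, 129) = 1, 80 is invertible modulo 129. Euclid's algorithm: 129 = 1·80 + 49, 80 = 1·49 + 31, 49 = 1·31 + 18, 31 = 1·18 + 13, 18 = 1·13 + 5, 13 = 2·5 + 3, 5 = 1·3 + 2, 3 = 1·2 + 1; back-substituting gives 1 = 50·80 − 31·129, so 80⁻¹ ≡ 50 (mod 129).
For any y ∈ ℤ/129ℤ, x = 50(y − 87) mod 129 satisfies g(x) = 80·50(y − 87) + 87 ≡ y (since 80·50 ≡ 1 mod 129). So every y has a preimage.
So g is surjective.
Since g is surjective, we compute g⁻¹(97): solve 80x + 87 ≡ 97 (mod 129), i.e. 80x ≡ 10 (mod 129).
Multiplying by 80⁻¹ = 50 gives x ≡ 50·10 = 500 = 3·129 + 113 ≡ 113 (mod 129).
Check: g(113) = 80·113 + 87 = 9127 = 70·129 + 97 ≡ 97 (mod 129).

113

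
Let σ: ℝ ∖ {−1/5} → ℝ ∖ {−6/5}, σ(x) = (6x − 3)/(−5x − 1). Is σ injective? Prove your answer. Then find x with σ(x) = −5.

Suppose σ(a) = σ(b). Cross-multiplying: (6a − 3)(−5b − 1) = (6b − 3)(−5a − 1).
Expanding both sides and cancelling the symmetric terms leaves −21·(a − b) = 0. Since −21 ≠ 0, a = b. Thus σ is injective.
Solving σ(x) = −5: cross-multiplying gives 6x − 3 = −5(−5x − 1), which rearranges to −19x = 8, so x = −8/19.

-8/19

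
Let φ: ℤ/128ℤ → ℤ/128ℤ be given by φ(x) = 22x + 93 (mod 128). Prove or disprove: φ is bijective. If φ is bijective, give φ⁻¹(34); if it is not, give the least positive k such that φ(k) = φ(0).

We have gcd(22, 128) = 2 > 1. Taking x_1 = 0 and x_2 = 64: φ(0) = 93 and φ(64) = 22·64 + 93 = 1501 ≡ 93 (mod 128).
So φ(0) = φ(64) while 0 ≠ 64, therefore φ is not injective, hence not bijective.
Since φ is not bijective, we find the least positive k with φ(k) = φ(0): this means 22k ≡ 0 (mod 128), i.e. 128 ∣ 22k. Since gcd(22, 128) = 2, dividing through by 2 this holds exactly when 64 ∣ 11k, and as gcd(11, 64) = 1, exactly when 64 ∣ k.
The smallest positive such k is 64.

64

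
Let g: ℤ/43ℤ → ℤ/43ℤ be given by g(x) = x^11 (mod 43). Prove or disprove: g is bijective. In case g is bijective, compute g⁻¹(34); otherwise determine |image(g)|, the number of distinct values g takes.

5

Since 43 is prime, the nonzero elements of ℤ/43ℤ form a cyclic group of order 42.
As gcd(11, 42) = 1, raising to the 11th power is a bijection on this group: if a^11 ≡ b^11 then (ab^{−1})^11 = 1, and the only element of order dividing gcd(11, 42) = 1 is 1, so a = b.
With g(0) = 0 this makes g injective on all of ℤ/43ℤ, hence bijective (finite equal-size domain and codomain). In particular g is bijective.
Since g is bijective, we find the preimage of 34. The inverse of x ↦ x^11 on (ℤ/43ℤ)^× is x ↦ x^23, because 11·23 = 253 = 6·42 + 1 ≡ 1 (mod 42) and x^{42} = 1 for x ≠ 0 (Fermat). So g⁻¹(34) = 34^23 mod 43.
Repeated squaring mod 43: 34^1 ≡ 34, 34^2 ≡ 34² = 1156 ≡ 38, 34^4 ≡ 38² = 1444 ≡ 25, 34^8 ≡ 25² = 625 ≡ 23, 34^16 ≡ 23² = 529 ≡ 13. Since 23 = 16 + 4 + 2 + 1, 34^23 ≡ 13·25·38·34: 13·25 = 325 ≡ 24, then 24·38 = 912 ≡ 9, then 9·34 = 306 ≡ 5. So 34^23 ≡ 5 (mod 43).
Hence g⁻¹(34) = 5.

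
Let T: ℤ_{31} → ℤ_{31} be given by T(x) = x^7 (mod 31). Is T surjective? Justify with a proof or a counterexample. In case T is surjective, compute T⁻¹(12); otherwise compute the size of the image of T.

Since 31 is prime, the nonzero elements of ℤ_{31} form a cyclic group of order 30.
As gcd(7, 30) = 1, raising to the 7th power is a bijection on this group: if s^7 ≡ t^7 then (st^{−1})^7 = 1, and the only element of order dividing gcd(7, 30) = 1 is 1, so s = t.
With T(0) = 0 this makes T injective on all of ℤ_{31}, hence bijective (finite equal-size domain and codomain). In particular T is surjective.
Since T is surjective, we find the preimage of 12. The inverse of x ↦ x^7 on (ℤ_{31})^× is x ↦ x^13, because 7·13 = 91 = 3·30 + 1 ≡ 1 (mod 30) and x^{30} = 1 for x ≠ 0 (Fermat). So T⁻¹(12) = 12^13 mod 31.
Repeated squaring mod 31: 12^1 ≡ 12, 12^2 ≡ 12² = 144 ≡ 20, 12^4 ≡ 20² = 400 ≡ 28, 12^8 ≡ 28² = 784 ≡ 9. Since 13 = 8 + 4 + 1, 12^13 ≡ 9·28·12: 9·28 = 252 ≡ 4, then 4·12 = 48 ≡ 17. So 12^13 ≡ 17 (mod 31).
Hence T⁻¹(12) = 17.

17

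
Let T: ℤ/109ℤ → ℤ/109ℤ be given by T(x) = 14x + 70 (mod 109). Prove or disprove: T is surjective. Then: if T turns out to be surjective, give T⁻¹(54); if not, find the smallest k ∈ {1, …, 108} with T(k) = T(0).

30

Recall that surjectivity means every element of the codomain has a preimage under T.
Since gcd(14, 109) = 1, 14 is invertible modulo 109. Euclid's algorithm: 109 = 7·14 + 11, 14 = 1·11 + 3, 11 = 3·3 + 2, 3 = 1·2 + 1; back-substituting gives 1 = 39·14 − 5·109, so 14⁻¹ ≡ 39 (mod 109).
For any y ∈ ℤ/109ℤ, x = 39(y − 70) mod 109 satisfies T(x) = 14·39(y − 70) + 70 ≡ y (since 14·39 ≡ 1 mod 109). So every y has a preimage.
Hence T is surjective.
Since T is surjective, we find T⁻¹(54): we need 14x ≡ 54 − 70 ≡ 93 (mod 109). Using 14⁻¹ = 39: x ≡ 39·93 = 3627 = 33·109 + 30, so x = 30.
Check: T(30) = 14·30 + 70 = 490 = 4·109 + 54 ≡ 54 (mod 109).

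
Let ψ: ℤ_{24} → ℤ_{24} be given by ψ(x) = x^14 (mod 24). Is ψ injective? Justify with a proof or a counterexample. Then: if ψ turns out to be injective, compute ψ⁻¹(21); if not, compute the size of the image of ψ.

4

ψ(2): Repeated squaring mod 24: 2^1 ≡ 2, 2^2 ≡ 2² = 4, 2^4 ≡ 4² = 16, 2^8 ≡ 16² = 256 ≡ 16. Since 14 = 8 + 4 + 2, 2^14 ≡ 16·16·4: 16·16 = 256 ≡ 16, then 16·4 = 64 ≡ 16. So 2^14 ≡ 16 (mod 24).
ψ(4): Repeated squaring mod 24: 4^1 ≡ 4, 4^2 ≡ 4² = 16, 4^4 ≡ 16² = 256 ≡ 16, 4^8 ≡ 16² = 256 ≡ 16. Since 14 = 8 + 4 + 2, 4^14 ≡ 16·16·16: 16·16 = 256 ≡ 16, then 16·16 = 256 ≡ 16. So 4^14 ≡ 16 (mod 24).
So ψ(2) = ψ(4) = 16 while 2 ≠ 4, therefore ψ is not injective.
Since ψ is not injective, we determine |image(ψ)|. Computing x^14 mod 24 for each x (by repeated squaring, reducing mod 24 at every step), the values ψ(0), ψ(1), …, ψ(23) are: 0, 1, 16, 9, 16, 1, 0, 1, 16, 9, 16, 1, 0, 1, 16, 9, 16, 1, 0, 1, 16, 9, 16, 1.
The distinct values are {0, 1, 9, 16}; there are 4 of them.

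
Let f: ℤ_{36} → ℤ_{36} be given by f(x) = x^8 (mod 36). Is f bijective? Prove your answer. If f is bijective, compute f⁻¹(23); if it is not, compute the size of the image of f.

8

f(0) = 0^8 = 0.
f(6): Repeated squaring mod 36: 6^1 ≡ 6, 6^2 ≡ 6² = 36 ≡ 0, 6^4 ≡ 0² = 0, 6^8 ≡ 0² = 0. So 6^8 ≡ 0 (mod 36).
So f(0) = f(6) = 0 while 0 ≠ 6, thus f is not injective, hence not bijective.
Since f is not bijective, we determine |image(f)|. Computing x^8 mod 36 for each x (by repeated squaring, reducing mod 36 at every step), the values f(0), f(1), …, f(35) are: 0, 1, 4, 9, 16, 25, 0, 13, 28, 9, 28, 13, 0, 25, 16, 9, 4, 1, 0, 1, 4, 9, 16, 25, 0, 13, 28, 9, 28, 13, 0, 25, 16, 9, 4, 1.
The distinct values are {0, 1, 4, 9, 13, 16, 25, 28}; there are 8 of them.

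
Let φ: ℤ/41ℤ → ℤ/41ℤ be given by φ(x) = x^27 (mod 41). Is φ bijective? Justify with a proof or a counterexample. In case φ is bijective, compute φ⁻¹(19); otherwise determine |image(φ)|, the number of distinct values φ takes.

12

Since 41 is prime, the nonzero elements of ℤ/41ℤ form a cyclic group of order 40.
As gcd(27, 40) = 1, raising to the 27th power is a bijection on this group: if x_1^27 ≡ x_2^27 then (x_1x_2^{−1})^27 = 1, and the only element of order dividing gcd(27, 40) = 1 is 1, so x_1 = x_2.
With φ(0) = 0 this makes φ injective on all of ℤ/41ℤ, hence bijective (finite equal-size domain and codomain). In particular φ is bijective.
Since φ is bijective, we find the preimage of 19. The inverse of x ↦ x^27 on (ℤ/41ℤ)^× is x ↦ x^3, because 27·3 = 81 = 2·40 + 1 ≡ 1 (mod 40) and x^{40} = 1 for x ≠ 0 (Fermat). So φ⁻¹(19) = 19^3 mod 41.
Repeated squaring mod 41: 19^1 ≡ 19, 19^2 ≡ 19² = 361 ≡ 33. Since 3 = 2 + 1, 19^3 ≡ 33·19: 33·19 = 627 ≡ 12. So 19^3 ≡ 12 (mod 41).
Hence φ⁻¹(19) = 12.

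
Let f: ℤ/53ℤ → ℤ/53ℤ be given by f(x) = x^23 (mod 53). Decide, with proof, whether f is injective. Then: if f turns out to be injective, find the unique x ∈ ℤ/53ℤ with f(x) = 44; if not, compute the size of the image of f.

Since 53 is prime, the nonzero elements of ℤ/53ℤ form a cyclic group of order 52.
As gcd(23, 52) = 1, raising to the 23rd power is a bijection on this group: if s^23 ≡ t^23 then (st^{−1})^23 = 1, and the only element of order dividing gcd(23, 52) = 1 is 1, so s = t.
With f(0) = 0 this makes f injective on all of ℤ/53ℤ, hence bijective (finite equal-size domain and codomain). In particular f is injective.
Since f is injective, we find the preimage of 44. The inverse of x ↦ x^23 on (ℤ/53ℤ)^× is x ↦ x^43, because 23·43 = 989 = 19·52 + 1 ≡ 1 (mod 52) and x^{52} = 1 for x ≠ 0 (Fermat). So f⁻¹(44) = 44^43 mod 53.
Repeated squaring mod 53: 44^1 ≡ 44, 44^2 ≡ 44² = 1936 ≡ 28, 44^4 ≡ 28² = 784 ≡ 42, 44^8 ≡ 42² = 1764 ≡ 15, 44^16 ≡ 15² = 225 ≡ 13, 44^32 ≡ 13² = 169 ≡ 10. Since 43 = 32 + 8 + 2 + 1, 44^43 ≡ 10·15·28·44: 10·15 = 150 ≡ 44, then 44·28 = 1232 ≡ 13, then 13·44 = 572 ≡ 42. So 44^43 ≡ 42 (mod 53).
Hence f⁻¹(44) = 42.

42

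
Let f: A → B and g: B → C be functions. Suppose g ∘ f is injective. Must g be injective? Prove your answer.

No. Take A = {1, 2, 3}, B = {1, 2, 3, 4}, C = {1, 2, 3, 4}, f(a) = a for each a ∈ A, and g(b) = 3 if b ∈ {3, 4} else g(b) = b.
Then g ∘ f = f is injective (A ⊂ B and f is the inclusion), but g(3) = g(4) = 3 with 3 ≠ 4, so g is not injective.

not injective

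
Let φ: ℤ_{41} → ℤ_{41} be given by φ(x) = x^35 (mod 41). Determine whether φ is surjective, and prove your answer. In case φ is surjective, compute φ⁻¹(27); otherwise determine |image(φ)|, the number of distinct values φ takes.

9

φ(3): Repeated squaring mod 41: 3^1 ≡ 3, 3^2 ≡ 3² = 9, 3^4 ≡ 9² = 81 ≡ 40, 3^8 ≡ 40² = 1600 ≡ 1, 3^16 ≡ 1² = 1, 3^32 ≡ 1² = 1. Since 35 = 32 + 2 + 1, 3^35 ≡ 1·9·3: 1·9 = 9, then 9·3 = 27. So 3^35 ≡ 27 (mod 41).
φ(7): Repeated squaring mod 41: 7^1 ≡ 7, 7^2 ≡ 7² = 49 ≡ 8, 7^4 ≡ 8² = 64 ≡ 23, 7^8 ≡ 23² = 529 ≡ 37, 7^16 ≡ 37² = 1369 ≡ 16, 7^32 ≡ 16² = 256 ≡ 10. Since 35 = 32 + 2 + 1, 7^35 ≡ 10·8·7: 10·8 = 80 ≡ 39, then 39·7 = 273 ≡ 27. So 7^35 ≡ 27 (mod 41).
So φ(3) = φ(7) = 27 while 3 ≠ 7, hence φ is not injective.
A non-injective map from the 41-element set ℤ_{41} to itself takes at most 40 distinct values, so it cannot be surjective. So φ is not surjective.
Since φ is not surjective, we determine |image(φ)|. Computing x^35 mod 41 for each x (by repeated squaring, reducing mod 41 at every step), the values φ(0), φ(1), …, φ(40) are: 0, 1, 9, 27, 40, 32, 38, 27, 32, 32, 1, 14, 14, 27, 38, 3, 1, 38, 1, 38, 9, 32, 3, 40, 3, 40, 38, 3, 14, 27, 27, 40, 9, 9, 14, 3, 9, 1, 14, 32, 40.
The distinct values are {0, 1, 3, 9, 14, 27, 32, 38, 40}; there are 9 of them.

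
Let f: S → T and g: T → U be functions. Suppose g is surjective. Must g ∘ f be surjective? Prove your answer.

not surjective

No. Take S = {1}, T = U = {1, 2, 3, 4}, f(1) = 1, and g = identity (surjective).
Then (g ∘ f)(1) = 1, and 4 ∈ U has no preimage under g ∘ f, so g ∘ f is not surjective.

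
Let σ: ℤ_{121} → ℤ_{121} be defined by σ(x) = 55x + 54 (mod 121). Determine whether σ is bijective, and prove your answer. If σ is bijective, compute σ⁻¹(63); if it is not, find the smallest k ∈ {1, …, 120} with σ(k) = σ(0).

11

Recall that injectivity means: for all x_1, x_2 in the domain, σ(x_1) = σ(x_2) implies x_1 = x_2.
We have gcd(55, 121) = 11 > 1. Taking x_1 = 0 and x_2 = 11: σ(0) = 54 and σ(11) = 55·11 + 54 = 659 ≡ 54 (mod 121).
So σ(0) = σ(11) while 0 ≠ 11, thus σ is not injective, hence not bijective.
Since σ is not bijective, we find the least positive k with σ(k) = σ(0): this means 55k ≡ 0 (mod 121), i.e. 121 ∣ 55k. Since gcd(55, 121) = 11, dividing through by 11 this holds exactly when 11 ∣ 5k, and as gcd(5, 11) = 1, exactly when 11 ∣ k.
The smallest positive such k is 11.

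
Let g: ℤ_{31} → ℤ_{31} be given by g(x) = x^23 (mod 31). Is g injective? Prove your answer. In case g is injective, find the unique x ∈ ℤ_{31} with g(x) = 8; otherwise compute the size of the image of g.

2

Since 31 is prime, the nonzero elements of ℤ_{31} form a cyclic group of order 30.
As gcd(23, 30) = 1, raising to the 23rd power is a bijection on this group: if u^23 ≡ v^23 then (uv^{−1})^23 = 1, and the only element of order dividing gcd(23, 30) = 1 is 1, so u = v.
With g(0) = 0 this makes g injective on all of ℤ_{31}, hence bijective (finite equal-size domain and codomain). In particular g is injective.
Since g is injective, we find the preimage of 8. The inverse of x ↦ x^23 on (ℤ_{31})^× is x ↦ x^17, because 23·17 = 391 = 13·30 + 1 ≡ 1 (mod 30) and x^{30} = 1 for x ≠ 0 (Fermat). So g⁻¹(8) = 8^17 mod 31.
Repeated squaring mod 31: 8^1 ≡ 8, 8^2 ≡ 8² = 64 ≡ 2, 8^4 ≡ 2² = 4, 8^8 ≡ 4² = 16, 8^16 ≡ 16² = 256 ≡ 8. Since 17 = 16 + 1, 8^17 ≡ 8·8: 8·8 = 64 ≡ 2. So 8^17 ≡ 2 (mod 31).
Hence g⁻¹(8) = 2.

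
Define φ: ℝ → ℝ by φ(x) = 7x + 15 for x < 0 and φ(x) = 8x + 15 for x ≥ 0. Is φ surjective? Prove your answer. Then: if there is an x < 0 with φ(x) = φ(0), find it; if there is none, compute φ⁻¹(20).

5/8

Both pieces are strictly increasing (slopes 7 and 8), so each is injective on its own interval.
The left piece maps (−∞, 0) onto (−∞, 15); the right piece maps [0, ∞) onto [15, ∞).
These images together cover ℝ, so φ is surjective.
Because the two images are disjoint, no x < 0 has φ(x) = φ(0), so we compute φ⁻¹(20): 20 lies in [15, ∞), so solve 8x + 15 = 20: x = (20 − 15)/8 = 5/8.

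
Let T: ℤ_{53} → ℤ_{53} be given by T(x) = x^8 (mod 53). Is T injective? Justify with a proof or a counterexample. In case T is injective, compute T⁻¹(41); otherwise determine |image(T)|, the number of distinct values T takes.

T(2): Repeated squaring mod 53: 2^1 ≡ 2, 2^2 ≡ 2² = 4, 2^4 ≡ 4² = 16, 2^8 ≡ 16² = 256 ≡ 44. So 2^8 ≡ 44 (mod 53).
T(7): Repeated squaring mod 53: 7^1 ≡ 7, 7^2 ≡ 7² = 49, 7^4 ≡ 49² = 2401 ≡ 16, 7^8 ≡ 16² = 256 ≡ 44. So 7^8 ≡ 44 (mod 53).
So T(2) = T(7) = 44 while 2 ≠ 7, therefore T is not injective.
Since T is not injective, we determine |image(T)|. Computing x^8 mod 53 for each x (by repeated squaring, reducing mod 53 at every step), the values T(0), T(1), …, T(52) are: 0, 1, 44, 42, 28, 15, 46, 44, 13, 15, 24, 10, 10, 36, 28, 47, 42, 49, 24, 36, 49, 46, 16, 1, 16, 13, 47, 47, 13, 16, 1, 16, 46, 49, 36, 24, 49, 42, 47, 28, 36, 10, 10, 24, 15, 13, 44, 46, 15, 28, 42, 44, 1.
The distinct values are {0, 1, 10, 13, 15, 16, 24, 28, 36, 42, 44, 46, 47, 49}; there are 14 of them.

14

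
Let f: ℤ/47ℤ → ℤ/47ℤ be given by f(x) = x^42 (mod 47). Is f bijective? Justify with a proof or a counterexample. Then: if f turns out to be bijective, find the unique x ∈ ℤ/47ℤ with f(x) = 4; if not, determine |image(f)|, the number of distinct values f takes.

24

f(23): Repeated squaring mod 47: 23^1 ≡ 23, 23^2 ≡ 23² = 529 ≡ 12, 23^4 ≡ 12² = 144 ≡ 3, 23^8 ≡ 3² = 9, 23^16 ≡ 9² = 81 ≡ 34, 23^32 ≡ 34² = 1156 ≡ 28. Since 42 = 32 + 8 + 2, 23^42 ≡ 28·9·12: 28·9 = 252 ≡ 17, then 17·12 = 204 ≡ 16. So 23^42 ≡ 16 (mod 47).
f(24): Repeated squaring mod 47: 24^1 ≡ 24, 24^2 ≡ 24² = 576 ≡ 12, 24^4 ≡ 12² = 144 ≡ 3, 24^8 ≡ 3² = 9, 24^16 ≡ 9² = 81 ≡ 34, 24^32 ≡ 34² = 1156 ≡ 28. Since 42 = 32 + 8 + 2, 24^42 ≡ 28·9·12: 28·9 = 252 ≡ 17, then 17·12 = 204 ≡ 16. So 24^42 ≡ 16 (mod 47).
So f(23) = f(24) = 16 while 23 ≠ 24, so f is not injective, hence not bijective.
Since f is not bijective, we determine |image(f)|. Computing x^42 mod 47 for each x (by repeated squaring, reducing mod 47 at every step), the values f(0), f(1), …, f(46) are: 0, 1, 3, 18, 9, 37, 7, 12, 27, 42, 17, 2, 21, 25, 36, 8, 34, 24, 32, 14, 4, 28, 6, 16, 16, 6, 28, 4, 14, 32, 24, 34, 8, 36, 25, 21, 2, 17, 42, 27, 12, 7, 37, 9, 18, 3, 1.
The distinct values are {0, 1, 2, 3, 4, 6, 7, 8, 9, 12, 14, 16, 17, 18, 21, 24, 25, 27, 28, 32, 34, 36, 37, 42}; there are 24 of them.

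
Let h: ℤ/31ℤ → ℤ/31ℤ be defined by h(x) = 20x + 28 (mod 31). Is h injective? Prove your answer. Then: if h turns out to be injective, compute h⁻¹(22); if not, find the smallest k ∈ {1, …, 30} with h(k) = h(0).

9

If h(u) = h(v), then 20u ≡ 20v (mod 31). Because gcd(20, 31) = 1, we may cancel 20 to get u ≡ v (mod 31).
Thus h is injective.
We now compute 20⁻¹ mod 31 explicitly. Euclid's algorithm: 31 = 1·20 + 11, 20 = 1·11 + 9, 11 = 1·9 + 2, 9 = 4·2 + 1; back-substituting gives 1 = 14·20 − 9·31, so 20⁻¹ ≡ 14 (mod 31).
Since h is injective, we compute h⁻¹(22): solve 20x + 28 ≡ 22 (mod 31), i.e. 20x ≡ 25 (mod 31).
Multiplying by 20⁻¹ = 14 gives x ≡ 14·25 = 350 = 11·31 + 9 ≡ 9 (mod 31).
Check: h(9) = 20·9 + 28 = 208 = 6·31 + 22 ≡ 22 (mod 31).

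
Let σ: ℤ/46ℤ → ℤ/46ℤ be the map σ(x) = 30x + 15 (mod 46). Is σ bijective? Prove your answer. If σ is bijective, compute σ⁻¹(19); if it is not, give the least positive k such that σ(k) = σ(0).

We have gcd(30, 46) = 2 > 1. Taking u = 0 and v = 23: σ(0) = 15 and σ(23) = 30·23 + 15 = 705 ≡ 15 (mod 46).
So σ(0) = σ(23) while 0 ≠ 23, hence σ is not injective, hence not bijective.
Since σ is not bijective, we find the least positive k with σ(k) = σ(0): this means 30k ≡ 0 (mod 46), i.e. 46 ∣ 30k. Since gcd(30, 46) = 2, dividing through by 2 this holds exactly when 23 ∣ 15k, and as gcd(15, 23) = 1, exactly when 23 ∣ k.
The smallest positive such k is 23.

23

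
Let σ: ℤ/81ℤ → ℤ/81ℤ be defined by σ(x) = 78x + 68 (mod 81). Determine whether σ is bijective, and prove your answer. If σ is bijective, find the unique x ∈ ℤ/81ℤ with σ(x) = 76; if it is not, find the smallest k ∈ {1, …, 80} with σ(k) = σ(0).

We have gcd(78, 81) = 3 > 1. Taking a = 0 and b = 27: σ(0) = 68 and σ(27) = 78·27 + 68 = 2174 ≡ 68 (mod 81).
So σ(0) = σ(27) while 0 ≠ 27, therefore σ is not injective, hence not bijective.
Since σ is not bijective, we find the least positive k with σ(k) = σ(0): this means 78k ≡ 0 (mod 81), i.e. 81 ∣ 78k. Since gcd(78, 81) = 3, dividing through by 3 this holds exactly when 27 ∣ 26k, and as gcd(26, 27) = 1, exactly when 27 ∣ k.
The smallest positive such k is 27.

27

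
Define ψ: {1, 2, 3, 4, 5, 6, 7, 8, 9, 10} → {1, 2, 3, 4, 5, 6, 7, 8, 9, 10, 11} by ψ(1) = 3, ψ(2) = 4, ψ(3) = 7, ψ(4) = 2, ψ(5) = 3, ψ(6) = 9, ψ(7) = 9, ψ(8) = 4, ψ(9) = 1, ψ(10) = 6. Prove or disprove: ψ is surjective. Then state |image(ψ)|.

No element maps to 5, so ψ is not surjective.
The image of ψ is {1, 2, 3, 4, 6, 7, 9}, which has 7 elements.

7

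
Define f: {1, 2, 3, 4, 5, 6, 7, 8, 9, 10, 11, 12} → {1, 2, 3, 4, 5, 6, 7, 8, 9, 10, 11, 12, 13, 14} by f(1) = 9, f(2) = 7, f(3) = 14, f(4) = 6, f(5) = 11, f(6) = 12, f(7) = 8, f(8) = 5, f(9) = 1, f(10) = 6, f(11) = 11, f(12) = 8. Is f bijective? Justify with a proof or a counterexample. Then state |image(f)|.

f(4) = 6 = f(10) with 4 ≠ 10, so f is not injective, hence not bijective.
The image of f is {1, 5, 6, 7, 8, 9, 11, 12, 14}, which has 9 elements.

9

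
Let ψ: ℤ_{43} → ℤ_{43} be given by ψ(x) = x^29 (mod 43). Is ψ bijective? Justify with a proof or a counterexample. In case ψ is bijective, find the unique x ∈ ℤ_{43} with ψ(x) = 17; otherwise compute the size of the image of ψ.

10

Since 43 is prime, the nonzero elements of ℤ_{43} form a cyclic group of order 42.
As gcd(29, 42) = 1, raising to the 29th power is a bijection on this group: if a^29 ≡ b^29 then (ab^{−1})^29 = 1, and the only element of order dividing gcd(29, 42) = 1 is 1, so a = b.
With ψ(0) = 0 this makes ψ injective on all of ℤ_{43}, hence bijective (finite equal-size domain and codomain). In particular ψ is bijective.
Since ψ is bijective, we find the preimage of 17. The inverse of x ↦ x^29 on (ℤ_{43})^× is x ↦ x^29, because 29·29 = 841 = 20·42 + 1 ≡ 1 (mod 42) and x^{42} = 1 for x ≠ 0 (Fermat). So ψ⁻¹(17) = 17^29 mod 43.
Repeated squaring mod 43: 17^1 ≡ 17, 17^2 ≡ 17² = 289 ≡ 31, 17^4 ≡ 31² = 961 ≡ 15, 17^8 ≡ 15² = 225 ≡ 10, 17^16 ≡ 10² = 100 ≡ 14. Since 29 = 16 + 8 + 4 + 1, 17^29 ≡ 14·10·15·17: 14·10 = 140 ≡ 11, then 11·15 = 165 ≡ 36, then 36·17 = 612 ≡ 10. So 17^29 ≡ 10 (mod 43).
Hence ψ⁻¹(17) = 10.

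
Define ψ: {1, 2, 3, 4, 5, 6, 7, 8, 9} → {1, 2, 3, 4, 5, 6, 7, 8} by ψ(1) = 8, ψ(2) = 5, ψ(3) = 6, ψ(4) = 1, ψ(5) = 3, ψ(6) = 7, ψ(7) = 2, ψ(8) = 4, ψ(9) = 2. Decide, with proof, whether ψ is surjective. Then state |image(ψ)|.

Every element of the codomain has a preimage: 1 = ψ(4), 2 = ψ(7), 3 = ψ(5), 4 = ψ(8), 5 = ψ(2), 6 = ψ(3), 7 = ψ(6), 8 = ψ(1).
So ψ is surjective.
The image of ψ is {1, 2, 3, 4, 5, 6, 7, 8}, which has 8 elements.

8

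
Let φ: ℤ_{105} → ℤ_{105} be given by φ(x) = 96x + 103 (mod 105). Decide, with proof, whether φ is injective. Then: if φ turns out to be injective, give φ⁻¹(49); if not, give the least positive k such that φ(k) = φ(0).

35

We have gcd(96, 105) = 3 > 1. Taking a = 0 and b = 35: φ(0) = 103 and φ(35) = 96·35 + 103 = 3463 ≡ 103 (mod 105).
So φ(0) = φ(35) while 0 ≠ 35, therefore φ is not injective.
Since φ is not injective, we find the least positive k with φ(k) = φ(0): this means 96k ≡ 0 (mod 105), i.e. 105 ∣ 96k. Since gcd(96, 105) = 3, dividing through by 3 this holds exactly when 35 ∣ 32k, and as gcd(32, 35) = 1, exactly when 35 ∣ k.
The smallest positive such k is 35.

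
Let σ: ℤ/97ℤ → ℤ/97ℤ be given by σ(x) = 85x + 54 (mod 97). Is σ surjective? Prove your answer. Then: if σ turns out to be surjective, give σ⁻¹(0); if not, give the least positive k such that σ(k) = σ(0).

53

Recall that surjectivity means every element of the codomain has a preimage under σ.
Since gcd(85, 97) = 1, 85 is invertible modulo 97. Euclid's algorithm: 97 = 1·85 + 12, 85 = 7·12 + 1; back-substituting gives 1 = 8·85 − 7·97, so 85⁻¹ ≡ 8 (mod 97).
For any y ∈ ℤ/97ℤ, x = 8(y − 54) mod 97 satisfies σ(x) = 85·8(y − 54) + 54 ≡ y (since 85·8 ≡ 1 mod 97). So every y has a preimage.
Thus σ is surjective.
Since σ is surjective, we find σ⁻¹(0): we need 85x ≡ 0 − 54 ≡ 43 (mod 97). Using 85⁻¹ = 8: x ≡ 8·43 = 344 = 3·97 + 53, so x = 53.
Check: σ(53) = 85·53 + 54 = 4559 = 47·97 + 0 ≡ 0 (mod 97).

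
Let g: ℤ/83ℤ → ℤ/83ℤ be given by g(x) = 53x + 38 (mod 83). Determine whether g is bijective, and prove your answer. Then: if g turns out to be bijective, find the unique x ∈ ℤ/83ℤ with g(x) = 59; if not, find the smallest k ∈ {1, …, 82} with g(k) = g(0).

Recall that g is injective if g(a) = g(b) implies a = b.
Suppose g(a) = g(b) in ℤ/83ℤ. Then 53a + 38 ≡ 53b + 38 (mod 83), hence 53(a − b) ≡ 0 (mod 83).
Since gcd(53, 83) = 1, 53 is invertible modulo 83, hence a − b ≡ 0 (mod 83), i.e. a = b.
We now compute 53⁻¹ mod 83 explicitly. Euclid's algorithm: 83 = 1·53 + 30, 53 = 1·30 + 23, 30 = 1·23 + 7, 23 = 3·7 + 2, 7 = 3·2 + 1; back-substituting gives 1 = 47·53 − 30·83, so 53⁻¹ ≡ 47 (mod 83).
Then y ↦ 47(y − 38) is a two-sided inverse to g, so every y ∈ ℤ/83ℤ has a preimage.
Thus g is bijective.
Since g is bijective, we find g⁻¹(59): we need 53x ≡ 59 − 38 ≡ 21 (mod 83). Using 53⁻¹ = 47: x ≡ 47·21 = 987 = 11·83 + 74, so x = 74.
Check: g(74) = 53·74 + 38 = 3960 = 47·83 + 59 ≡ 59 (mod 83).

74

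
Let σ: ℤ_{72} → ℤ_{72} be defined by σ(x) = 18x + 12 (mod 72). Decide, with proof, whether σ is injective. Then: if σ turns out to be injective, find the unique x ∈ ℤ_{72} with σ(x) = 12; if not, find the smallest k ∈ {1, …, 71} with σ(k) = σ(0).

We have gcd(18, 72) = 18 > 1. Taking u = 0 and v = 4: σ(0) = 12 and σ(4) = 18·4 + 12 = 84 ≡ 12 (mod 72).
So σ(0) = σ(4) while 0 ≠ 4, so σ is not injective.
Since σ is not injective, we find the least positive k with σ(k) = σ(0): this means 18k ≡ 0 (mod 72), i.e. 72 ∣ 18k. Since gcd(18, 72) = 18, dividing through by 18 this holds exactly when 4 ∣ k.
The smallest positive such k is 4.

4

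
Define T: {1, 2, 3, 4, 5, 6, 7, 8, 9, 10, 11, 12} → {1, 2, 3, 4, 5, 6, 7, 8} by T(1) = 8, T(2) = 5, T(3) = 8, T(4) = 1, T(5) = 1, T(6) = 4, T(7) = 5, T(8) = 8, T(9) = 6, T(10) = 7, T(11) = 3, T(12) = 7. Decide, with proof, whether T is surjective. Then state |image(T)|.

No element maps to 2, so T is not surjective.
The image of T is {1, 3, 4, 5, 6, 7, 8}, which has 7 elements.

7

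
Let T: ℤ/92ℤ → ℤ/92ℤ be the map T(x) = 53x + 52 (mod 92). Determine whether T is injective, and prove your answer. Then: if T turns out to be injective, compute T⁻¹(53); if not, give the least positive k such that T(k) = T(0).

Suppose T(s) = T(t) in ℤ/92ℤ. Then 53s + 52 ≡ 53t + 52 (mod 92), so 53(s − t) ≡ 0 (mod 92).
Since gcd(53, 92) = 1, 53 is invertible modulo 92, therefore s − t ≡ 0 (mod 92), i.e. s = t.
So T is injective.
We now compute 53⁻¹ mod 92 explicitly. Euclid's algorithm: 92 = 1·53 + 39, 53 = 1·39 + 14, 39 = 2·14 + 11, 14 = 1·11 + 3, 11 = 3·3 + 2, 3 = 1·2 + 1; back-substituting gives 1 = 33·53 − 19·92, so 53⁻¹ ≡ 33 (mod 92).
Since T is injective, we compute T⁻¹(53): solve 53x + 52 ≡ 53 (mod 92), i.e. 53x ≡ 1 (mod 92).
Multiplying by 53⁻¹ = 33 gives x ≡ 33·1 = 33 ≡ 33 (mod 92).
Check: T(33) = 53·33 + 52 = 1801 = 19·92 + 53 ≡ 53 (mod 92).

33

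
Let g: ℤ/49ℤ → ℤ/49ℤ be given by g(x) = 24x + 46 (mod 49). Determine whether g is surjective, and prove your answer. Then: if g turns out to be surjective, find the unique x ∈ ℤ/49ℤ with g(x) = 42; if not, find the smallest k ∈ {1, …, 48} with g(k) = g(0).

8

Since gcd(24, 49) = 1, 24 is invertible modulo 49. Euclid's algorithm: 49 = 2·24 + 1; back-substituting gives 1 = 47·24 − 23·49, so 24⁻¹ ≡ 47 (mod 49).
Then y ↦ 47(y − 46) is a two-sided inverse to g, so every y ∈ ℤ/49ℤ has a preimage.
Hence g is surjective.
Since g is surjective, we compute g⁻¹(42): solve 24x + 46 ≡ 42 (mod 49), i.e. 24x ≡ 45 (mod 49).
Multiplying by 24⁻¹ = 47 gives x ≡ 47·45 = 2115 = 43·49 + 8 ≡ 8 (mod 49).
Check: g(8) = 24·8 + 46 = 238 = 4·49 + 42 ≡ 42 (mod 49).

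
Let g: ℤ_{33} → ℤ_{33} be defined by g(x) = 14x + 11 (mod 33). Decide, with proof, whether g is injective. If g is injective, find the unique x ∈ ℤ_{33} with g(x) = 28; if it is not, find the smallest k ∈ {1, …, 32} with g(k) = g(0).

13

Recall that injectivity means: for all x_1, x_2 in the domain, g(x_1) = g(x_2) implies x_1 = x_2.
Suppose g(x_1) = g(x_2) in ℤ_{33}. Then 14x_1 + 11 ≡ 14x_2 + 11 (mod 33), hence 14(x_1 − x_2) ≡ 0 (mod 33).
Since gcd(14, 33) = 1, 14 is invertible modulo 33, so x_1 − x_2 ≡ 0 (mod 33), i.e. x_1 = x_2.
So g is injective.
We now compute 14⁻¹ mod 33 explicitly. Euclid's algorithm: 33 = 2·14 + 5, 14 = 2·5 + 4, 5 = 1·4 + 1; back-substituting gives 1 = 26·14 − 11·33, so 14⁻¹ ≡ 26 (mod 33).
Since g is injective, we find g⁻¹(28): we need 14x ≡ 28 − 11 ≡ 17 (mod 33). Using 14⁻¹ = 26: x ≡ 26·17 = 442 = 13·33 + 13, so x = 13.
Check: g(13) = 14·13 + 11 = 193 = 5·33 + 28 ≡ 28 (mod 33).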